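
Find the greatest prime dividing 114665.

71

114665 = 5 · 22933
22933 = 17 · 1349
1349 = 19 · 71
71 is prime.
So 114665 = 5 · 17 · 19 · 71; the largest prime factor is 71.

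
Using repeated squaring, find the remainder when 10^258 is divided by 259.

10^1 ≡ 10 (mod 259)
10^2 ≡ 10^2 = 100 ≡ 100 (mod 259)
10^4 ≡ 100^2 = 10000 ≡ 158 (mod 259)
10^8 ≡ 158^2 = 24964 ≡ 100 (mod 259)
10^16 ≡ 100^2 = 10000 ≡ 158 (mod 259)
10^32 ≡ 158^2 = 24964 ≡ 100 (mod 259)
10^64 ≡ 100^2 = 10000 ≡ 158 (mod 259)
10^128 ≡ 158^2 = 24964 ≡ 100 (mod 259)
10^256 ≡ 100^2 = 10000 ≡ 158 (mod 259)
258 = 256 + 2 in binary powers of 2.
So 10^258 ≡ 158 · 100 ≡ 1 (mod 259).
Since the result is 1, base 10 gives no evidence that 259 is composite.

1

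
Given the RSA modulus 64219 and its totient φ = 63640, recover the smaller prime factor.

149

φ(n) = (p−1)(q−1) = n − (p+q) + 1, so p + q = 64219 − 63640 + 1 = 580.
p and q are the roots of t² − 580t + 64219 = 0.
Discriminant: 580² − 4·64219 = 336400 − 256876 = 79524; √79524 = 282.
q = (580 − 282)/2 = 149, p = (580 + 282)/2 = 431.
Check: 149 · 431 = 64219.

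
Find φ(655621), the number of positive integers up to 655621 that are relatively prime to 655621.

628992

Factor: 655621 = 43 · 79 · 193.
φ(655621) = (43−1) · (79−1) · (193−1) = 42 · 78 · 192 = 628992.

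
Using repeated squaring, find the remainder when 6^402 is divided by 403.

311

6^1 ≡ 6 (mod 403)
6^2 ≡ 6^2 = 36 ≡ 36 (mod 403)
6^4 ≡ 36^2 = 1296 ≡ 87 (mod 403)
6^8 ≡ 87^2 = 7569 ≡ 315 (mod 403)
6^16 ≡ 315^2 = 99225 ≡ 87 (mod 403)
6^32 ≡ 87^2 = 7569 ≡ 315 (mod 403)
6^64 ≡ 315^2 = 99225 ≡ 87 (mod 403)
6^128 ≡ 87^2 = 7569 ≡ 315 (mod 403)
6^256 ≡ 315^2 = 99225 ≡ 87 (mod 403)
402 = 256 + 128 + 16 + 2 in binary powers of 2.
So 6^402 ≡ 87 · 315 · 87 · 36 ≡ 311 (mod 403).
Since 311 ≠ 1, base 6 is a Fermat witness: 403 is composite.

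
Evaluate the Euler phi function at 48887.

44280

Factor: 48887 = 19 · 31 · 83.
φ(48887) = (19−1) · (31−1) · (83−1) = 18 · 30 · 82 = 44280.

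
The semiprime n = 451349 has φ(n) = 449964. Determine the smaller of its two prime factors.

523

φ(n) = (p−1)(q−1) = n − (p+q) + 1, so p + q = 451349 − 449964 + 1 = 1386.
p and q are the roots of t² − 1386t + 451349 = 0.
Discriminant: 1386² − 4·451349 = 1920996 − 1805396 = 115600; √115600 = 340.
q = (1386 − 340)/2 = 523, p = (1386 + 340)/2 = 863.
Check: 523 · 863 = 451349.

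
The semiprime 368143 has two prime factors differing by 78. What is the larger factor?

Since p = q + 78, we have 368143 = q(q + 78), so q² + 78q − 368143 = 0.
Discriminant: 78² + 4·368143 = 6084 + 1472572 = 1478656; √1478656 = 1216.
q = (−78 + 1216)/2 = 569, and p = q + 78 = 647.
Check: 569 · 647 = 368143.

647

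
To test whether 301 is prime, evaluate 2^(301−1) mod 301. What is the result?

2^1 ≡ 2 (mod 301)
2^2 ≡ 2^2 = 4 ≡ 4 (mod 301)
2^4 ≡ 4^2 = 16 ≡ 16 (mod 301)
2^8 ≡ 16^2 = 256 ≡ 256 (mod 301)
2^16 ≡ 256^2 = 65536 ≡ 219 (mod 301)
2^32 ≡ 219^2 = 47961 ≡ 102 (mod 301)
2^64 ≡ 102^2 = 10404 ≡ 170 (mod 301)
2^128 ≡ 170^2 = 28900 ≡ 4 (mod 301)
2^256 ≡ 4^2 = 16 ≡ 16 (mod 301)
300 = 256 + 32 + 8 + 4 in binary powers of 2.
So 2^300 ≡ 16 · 102 · 256 · 16 ≡ 64 (mod 301).
Since 64 ≠ 1, base 2 is a Fermat witness: 301 is composite.

64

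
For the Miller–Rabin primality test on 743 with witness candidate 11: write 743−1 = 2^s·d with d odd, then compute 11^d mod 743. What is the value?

1

743 − 1 = 742 = 2^1 · 371, so d = 371.
11^1 ≡ 11 (mod 743)
11^2 ≡ 11^2 = 121 ≡ 121 (mod 743)
11^4 ≡ 121^2 = 14641 ≡ 524 (mod 743)
11^8 ≡ 524^2 = 274576 ≡ 409 (mod 743)
11^16 ≡ 409^2 = 167281 ≡ 106 (mod 743)
11^32 ≡ 106^2 = 11236 ≡ 91 (mod 743)
11^64 ≡ 91^2 = 8281 ≡ 108 (mod 743)
11^128 ≡ 108^2 = 11664 ≡ 519 (mod 743)
11^256 ≡ 519^2 = 269361 ≡ 395 (mod 743)
371 = 256 + 64 + 32 + 16 + 2 + 1 in binary powers of 2.
So 11^371 ≡ 395 · 108 · 91 · 106 · 121 · 11 ≡ 1 (mod 743).
Since 11^d ≡ 1 (mod 743), base 11 does not prove 743 composite.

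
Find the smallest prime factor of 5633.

5633 is odd.
Digit sum 17, not divisible by 3.
Ends in 3: not divisible by 5.
7: 5633 = 7·804 + 5
11: 5633 = 11·512 + 1
13: 5633 = 13·433 + 4
17: 5633 = 17·331 + 6
19: 5633 = 19·296 + 9
23: 5633 = 23·244 + 21
29: 5633 = 29·194 + 7
31: 5633 = 31·181 + 22
37: 5633 = 37·152 + 9
41: 5633 = 41·137 + 16
43: 5633 = 43·131

43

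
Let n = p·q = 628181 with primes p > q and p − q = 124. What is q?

Since p = q + 124, we have 628181 = q(q + 124), so q² + 124q − 628181 = 0.
Discriminant: 124² + 4·628181 = 15376 + 2512724 = 2528100; √2528100 = 1590.
q = (−124 + 1590)/2 = 733, and p = q + 124 = 857.
Check: 733 · 857 = 628181.

733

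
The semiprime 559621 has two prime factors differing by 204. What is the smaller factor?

Since p = q + 204, we have 559621 = q(q + 204), so q² + 204q − 559621 = 0.
Discriminant: 204² + 4·559621 = 41616 + 2238484 = 2280100; √2280100 = 1510.
q = (−204 + 1510)/2 = 653, and p = q + 204 = 857.
Check: 653 · 857 = 559621.

653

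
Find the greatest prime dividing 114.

114 = 2 · 57
57 = 3 · 19
19 is prime.
So 114 = 2 · 3 · 19; the largest prime factor is 19.

19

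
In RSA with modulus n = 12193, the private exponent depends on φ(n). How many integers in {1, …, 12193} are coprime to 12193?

Factor: 12193 = 89 · 137.
φ(12193) = (89−1) · (137−1) = 88 · 136 = 11968.

11968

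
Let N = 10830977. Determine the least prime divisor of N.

61

10830977 is odd.
Digit sum 35, not divisible by 3.
Ends in 7: not divisible by 5.
7: 10830977 = 7·1547282 + 3
11: 10830977 = 11·984634 + 3
13: 10830977 = 13·833152 + 1
17: 10830977 = 17·637116 + 5
19: 10830977 = 19·570051 + 8
23: 10830977 = 23·470912 + 1
29: 10830977 = 29·373481 + 28
31: 10830977 = 31·349386 + 11
37: 10830977 = 37·292729 + 4
41: 10830977 = 41·264170 + 7
43: 10830977 = 43·251883 + 8
47: 10830977 = 47·230446 + 15
53: 10830977 = 53·204358 + 3
59: 10830977 = 59·183575 + 52
61: 10830977 = 61·177557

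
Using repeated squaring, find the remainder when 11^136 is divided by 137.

11^1 ≡ 11 (mod 137)
11^2 ≡ 11^2 = 121 ≡ 121 (mod 137)
11^4 ≡ 121^2 = 14641 ≡ 119 (mod 137)
11^8 ≡ 119^2 = 14161 ≡ 50 (mod 137)
11^16 ≡ 50^2 = 2500 ≡ 34 (mod 137)
11^32 ≡ 34^2 = 1156 ≡ 60 (mod 137)
11^64 ≡ 60^2 = 3600 ≡ 38 (mod 137)
11^128 ≡ 38^2 = 1444 ≡ 74 (mod 137)
136 = 128 + 8 in binary powers of 2.
So 11^136 ≡ 74 · 50 ≡ 1 (mod 137).
Since the result is 1, base 11 gives no evidence that 137 is composite.

1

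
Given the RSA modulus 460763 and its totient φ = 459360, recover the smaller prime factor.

φ(n) = (p−1)(q−1) = n − (p+q) + 1, so p + q = 460763 − 459360 + 1 = 1404.
p and q are the roots of t² − 1404t + 460763 = 0.
Discriminant: 1404² − 4·460763 = 1971216 − 1843052 = 128164; √128164 = 358.
q = (1404 − 358)/2 = 523, p = (1404 + 358)/2 = 881.
Check: 523 · 881 = 460763.

523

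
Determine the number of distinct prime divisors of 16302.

16302 = 2 · 8151
8151 = 3 · 2717
2717 = 11 · 247
247 = 13 · 19
16302 = 2 · 3 · 11 · 13 · 19, which has 5 distinct prime factors.

5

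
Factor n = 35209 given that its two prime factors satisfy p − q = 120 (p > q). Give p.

257

Since p = q + 120, we have 35209 = q(q + 120), so q² + 120q − 35209 = 0.
Discriminant: 120² + 4·35209 = 14400 + 140836 = 155236; √155236 = 394.
q = (−120 + 394)/2 = 137, and p = q + 120 = 257.
Check: 137 · 257 = 35209.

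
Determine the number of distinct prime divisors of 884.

3

884 = 2^2 · 221
221 = 13 · 17
884 = 2^2 · 13 · 17, which has 3 distinct prime factors.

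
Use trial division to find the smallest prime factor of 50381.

50381 is odd.
Digit sum 17, not divisible by 3.
Ends in 1: not divisible by 5.
7: 50381 = 7·7197 + 2
11: 50381 = 11·4580 + 1
13: 50381 = 13·3875 + 6
17: 50381 = 17·2963 + 10
19: 50381 = 19·2651 + 12
23: 50381 = 23·2190 + 11
29: 50381 = 29·1737 + 8
31: 50381 = 31·1625 + 6
37: 50381 = 37·1361 + 24
41: 50381 = 41·1228 + 33
43: 50381 = 43·1171 + 28
47: 50381 = 47·1071 + 44
53: 50381 = 53·950 + 31
59: 50381 = 59·853 + 54
61: 50381 = 61·825 + 56
67: 50381 = 67·751 + 64
71: 50381 = 71·709 + 42
73: 50381 = 73·690 + 11
79: 50381 = 79·637 + 58
83: 50381 = 83·607

83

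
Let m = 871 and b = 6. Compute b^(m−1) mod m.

844

6^1 ≡ 6 (mod 871)
6^2 ≡ 6^2 = 36 ≡ 36 (mod 871)
6^4 ≡ 36^2 = 1296 ≡ 425 (mod 871)
6^8 ≡ 425^2 = 180625 ≡ 328 (mod 871)
6^16 ≡ 328^2 = 107584 ≡ 451 (mod 871)
6^32 ≡ 451^2 = 203401 ≡ 458 (mod 871)
6^64 ≡ 458^2 = 209764 ≡ 724 (mod 871)
6^128 ≡ 724^2 = 524176 ≡ 705 (mod 871)
6^256 ≡ 705^2 = 497025 ≡ 555 (mod 871)
6^512 ≡ 555^2 = 308025 ≡ 562 (mod 871)
870 = 512 + 256 + 64 + 32 + 4 + 2 in binary powers of 2.
So 6^870 ≡ 562 · 555 · 724 · 458 · 425 · 36 ≡ 844 (mod 871).
Since 844 ≠ 1, base 6 is a Fermat witness: 871 is composite.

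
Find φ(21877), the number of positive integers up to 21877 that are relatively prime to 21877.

21580

Factor: 21877 = 131 · 167.
φ(21877) = (131−1) · (167−1) = 130 · 166 = 21580.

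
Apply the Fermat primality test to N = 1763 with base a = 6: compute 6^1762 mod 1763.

651

6^1 ≡ 6 (mod 1763)
6^2 ≡ 6^2 = 36 ≡ 36 (mod 1763)
6^4 ≡ 36^2 = 1296 ≡ 1296 (mod 1763)
6^8 ≡ 1296^2 = 1679616 ≡ 1240 (mod 1763)
6^16 ≡ 1240^2 = 1537600 ≡ 264 (mod 1763)
6^32 ≡ 264^2 = 69696 ≡ 939 (mod 1763)
6^64 ≡ 939^2 = 881721 ≡ 221 (mod 1763)
6^128 ≡ 221^2 = 48841 ≡ 1240 (mod 1763)
6^256 ≡ 1240^2 = 1537600 ≡ 264 (mod 1763)
6^512 ≡ 264^2 = 69696 ≡ 939 (mod 1763)
6^1024 ≡ 939^2 = 881721 ≡ 221 (mod 1763)
1762 = 1024 + 512 + 128 + 64 + 32 + 2 in binary powers of 2.
So 6^1762 ≡ 221 · 939 · 1240 · 221 · 939 · 36 ≡ 651 (mod 1763).
Since 651 ≠ 1, base 6 is a Fermat witness: 1763 is composite.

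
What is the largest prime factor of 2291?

79

2291 = 29 · 79
79 is prime.
So 2291 = 29 · 79; the largest prime factor is 79.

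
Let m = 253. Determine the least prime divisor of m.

253 is odd.
Digit sum 10, not divisible by 3.
Ends in 3: not divisible by 5.
7: 253 = 7·36 + 1
11: 253 = 11·23

11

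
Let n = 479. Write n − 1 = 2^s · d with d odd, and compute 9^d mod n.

479 − 1 = 478 = 2^1 · 239, so d = 239.
9^1 ≡ 9 (mod 479)
9^2 ≡ 9^2 = 81 ≡ 81 (mod 479)
9^4 ≡ 81^2 = 6561 ≡ 334 (mod 479)
9^8 ≡ 334^2 = 111556 ≡ 428 (mod 479)
9^16 ≡ 428^2 = 183184 ≡ 206 (mod 479)
9^32 ≡ 206^2 = 42436 ≡ 284 (mod 479)
9^64 ≡ 284^2 = 80656 ≡ 184 (mod 479)
9^128 ≡ 184^2 = 33856 ≡ 326 (mod 479)
239 = 128 + 64 + 32 + 8 + 4 + 2 + 1 in binary powers of 2.
So 9^239 ≡ 326 · 184 · 284 · 428 · 334 · 81 · 9 ≡ 1 (mod 479).
Since 9^d ≡ 1 (mod 479), base 9 does not prove 479 composite.

1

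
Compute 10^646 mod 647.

1

10^1 ≡ 10 (mod 647)
10^2 ≡ 10^2 = 100 ≡ 100 (mod 647)
10^4 ≡ 100^2 = 10000 ≡ 295 (mod 647)
10^8 ≡ 295^2 = 87025 ≡ 327 (mod 647)
10^16 ≡ 327^2 = 106929 ≡ 174 (mod 647)
10^32 ≡ 174^2 = 30276 ≡ 514 (mod 647)
10^64 ≡ 514^2 = 264196 ≡ 220 (mod 647)
10^128 ≡ 220^2 = 48400 ≡ 522 (mod 647)
10^256 ≡ 522^2 = 272484 ≡ 97 (mod 647)
10^512 ≡ 97^2 = 9409 ≡ 351 (mod 647)
646 = 512 + 128 + 4 + 2 in binary powers of 2.
So 10^646 ≡ 351 · 522 · 295 · 100 ≡ 1 (mod 647).
Since the result is 1, base 10 gives no evidence that 647 is composite.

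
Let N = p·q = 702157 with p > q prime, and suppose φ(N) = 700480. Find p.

φ(n) = (p−1)(q−1) = n − (p+q) + 1, so p + q = 702157 − 700480 + 1 = 1678.
p and q are the roots of t² − 1678t + 702157 = 0.
Discriminant: 1678² − 4·702157 = 2815684 − 2808628 = 7056; √7056 = 84.
q = (1678 − 84)/2 = 797, p = (1678 + 84)/2 = 881.
Check: 797 · 881 = 702157.

881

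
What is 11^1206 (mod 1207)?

144

11^1 ≡ 11 (mod 1207)
11^2 ≡ 11^2 = 121 ≡ 121 (mod 1207)
11^4 ≡ 121^2 = 14641 ≡ 157 (mod 1207)
11^8 ≡ 157^2 = 24649 ≡ 509 (mod 1207)
11^16 ≡ 509^2 = 259081 ≡ 783 (mod 1207)
11^32 ≡ 783^2 = 613089 ≡ 1140 (mod 1207)
11^64 ≡ 1140^2 = 1299600 ≡ 868 (mod 1207)
11^128 ≡ 868^2 = 753424 ≡ 256 (mod 1207)
11^256 ≡ 256^2 = 65536 ≡ 358 (mod 1207)
11^512 ≡ 358^2 = 128164 ≡ 222 (mod 1207)
11^1024 ≡ 222^2 = 49284 ≡ 1004 (mod 1207)
1206 = 1024 + 128 + 32 + 16 + 4 + 2 in binary powers of 2.
So 11^1206 ≡ 1004 · 256 · 1140 · 783 · 157 · 121 ≡ 144 (mod 1207).
Since 144 ≠ 1, base 11 is a Fermat witness: 1207 is composite.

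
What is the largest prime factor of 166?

83

166 = 2 · 83
83 is prime.
So 166 = 2 · 83; the largest prime factor is 83.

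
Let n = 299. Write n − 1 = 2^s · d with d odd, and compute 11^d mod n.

299 − 1 = 298 = 2^1 · 149, so d = 149.
11^1 ≡ 11 (mod 299)
11^2 ≡ 11^2 = 121 ≡ 121 (mod 299)
11^4 ≡ 121^2 = 14641 ≡ 289 (mod 299)
11^8 ≡ 289^2 = 83521 ≡ 100 (mod 299)
11^16 ≡ 100^2 = 10000 ≡ 133 (mod 299)
11^32 ≡ 133^2 = 17689 ≡ 48 (mod 299)
11^64 ≡ 48^2 = 2304 ≡ 211 (mod 299)
11^128 ≡ 211^2 = 44521 ≡ 269 (mod 299)
149 = 128 + 16 + 4 + 1 in binary powers of 2.
So 11^149 ≡ 269 · 133 · 289 · 11 ≡ 267 (mod 299).
Squaring chain: 267; never reaches −1, so base 11 is a Miller–Rabin witness that 299 is composite.

267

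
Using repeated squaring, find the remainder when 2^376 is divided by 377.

2^1 ≡ 2 (mod 377)
2^2 ≡ 2^2 = 4 ≡ 4 (mod 377)
2^4 ≡ 4^2 = 16 ≡ 16 (mod 377)
2^8 ≡ 16^2 = 256 ≡ 256 (mod 377)
2^16 ≡ 256^2 = 65536 ≡ 315 (mod 377)
2^32 ≡ 315^2 = 99225 ≡ 74 (mod 377)
2^64 ≡ 74^2 = 5476 ≡ 198 (mod 377)
2^128 ≡ 198^2 = 39204 ≡ 373 (mod 377)
2^256 ≡ 373^2 = 139129 ≡ 16 (mod 377)
376 = 256 + 64 + 32 + 16 + 8 in binary powers of 2.
So 2^376 ≡ 16 · 198 · 74 · 315 · 256 ≡ 94 (mod 377).
Since 94 ≠ 1, base 2 is a Fermat witness: 377 is composite.

94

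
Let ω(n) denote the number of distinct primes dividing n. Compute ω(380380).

6

380380 = 2^2 · 95095
95095 = 5 · 19019
19019 = 7 · 2717
2717 = 11 · 247
247 = 13 · 19
380380 = 2^2 · 5 · 7 · 11 · 13 · 19, which has 6 distinct prime factors.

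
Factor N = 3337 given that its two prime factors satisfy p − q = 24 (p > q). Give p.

Since p = q + 24, we have 3337 = q(q + 24), so q² + 24q − 3337 = 0.
Discriminant: 24² + 4·3337 = 576 + 13348 = 13924; √13924 = 118.
q = (−24 + 118)/2 = 47, and p = q + 24 = 71.
Check: 47 · 71 = 3337.

71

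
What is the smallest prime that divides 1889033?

1889033 is odd.
Digit sum 32, not divisible by 3.
Ends in 3: not divisible by 5.
7: 1889033 = 7·269861 + 6
11: 1889033 = 11·171730 + 3
13: 1889033 = 13·145310 + 3
17: 1889033 = 17·111119 + 10
19: 1889033 = 19·99422 + 15
23: 1889033 = 23·82131 + 20
29: 1889033 = 29·65139 + 2
31: 1889033 = 31·60936 + 17
37: 1889033 = 37·51054 + 35
41: 1889033 = 41·46073 + 40
43: 1889033 = 43·43931

43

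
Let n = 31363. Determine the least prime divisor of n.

79

31363 is odd.
Digit sum 16, not divisible by 3.
Ends in 3: not divisible by 5.
7: 31363 = 7·4480 + 3
11: 31363 = 11·2851 + 2
13: 31363 = 13·2412 + 7
17: 31363 = 17·1844 + 15
19: 31363 = 19·1650 + 13
23: 31363 = 23·1363 + 14
29: 31363 = 29·1081 + 14
31: 31363 = 31·1011 + 22
37: 31363 = 37·847 + 24
41: 31363 = 41·764 + 39
43: 31363 = 43·729 + 16
47: 31363 = 47·667 + 14
53: 31363 = 53·591 + 40
59: 31363 = 59·531 + 34
61: 31363 = 61·514 + 9
67: 31363 = 67·468 + 7
71: 31363 = 71·441 + 52
73: 31363 = 73·429 + 46
79: 31363 = 79·397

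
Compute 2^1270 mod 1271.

1024

2^1 ≡ 2 (mod 1271)
2^2 ≡ 2^2 = 4 ≡ 4 (mod 1271)
2^4 ≡ 4^2 = 16 ≡ 16 (mod 1271)
2^8 ≡ 16^2 = 256 ≡ 256 (mod 1271)
2^16 ≡ 256^2 = 65536 ≡ 715 (mod 1271)
2^32 ≡ 715^2 = 511225 ≡ 283 (mod 1271)
2^64 ≡ 283^2 = 80089 ≡ 16 (mod 1271)
2^128 ≡ 16^2 = 256 ≡ 256 (mod 1271)
2^256 ≡ 256^2 = 65536 ≡ 715 (mod 1271)
2^512 ≡ 715^2 = 511225 ≡ 283 (mod 1271)
2^1024 ≡ 283^2 = 80089 ≡ 16 (mod 1271)
1270 = 1024 + 128 + 64 + 32 + 16 + 4 + 2 in binary powers of 2.
So 2^1270 ≡ 16 · 256 · 16 · 283 · 715 · 16 · 4 ≡ 1024 (mod 1271).
Since 1024 ≠ 1, base 2 is a Fermat witness: 1271 is composite.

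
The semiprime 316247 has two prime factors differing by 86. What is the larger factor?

Since p = q + 86, we have 316247 = q(q + 86), so q² + 86q − 316247 = 0.
Discriminant: 86² + 4·316247 = 7396 + 1264988 = 1272384; √1272384 = 1128.
q = (−86 + 1128)/2 = 521, and p = q + 86 = 607.
Check: 521 · 607 = 316247.

607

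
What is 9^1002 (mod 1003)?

9^1 ≡ 9 (mod 1003)
9^2 ≡ 9^2 = 81 ≡ 81 (mod 1003)
9^4 ≡ 81^2 = 6561 ≡ 543 (mod 1003)
9^8 ≡ 543^2 = 294849 ≡ 970 (mod 1003)
9^16 ≡ 970^2 = 940900 ≡ 86 (mod 1003)
9^32 ≡ 86^2 = 7396 ≡ 375 (mod 1003)
9^64 ≡ 375^2 = 140625 ≡ 205 (mod 1003)
9^128 ≡ 205^2 = 42025 ≡ 902 (mod 1003)
9^256 ≡ 902^2 = 813604 ≡ 171 (mod 1003)
9^512 ≡ 171^2 = 29241 ≡ 154 (mod 1003)
1002 = 512 + 256 + 128 + 64 + 32 + 8 + 2 in binary powers of 2.
So 9^1002 ≡ 154 · 171 · 902 · 205 · 375 · 970 · 81 ≡ 676 (mod 1003).
Since 676 ≠ 1, base 9 is a Fermat witness: 1003 is composite.

676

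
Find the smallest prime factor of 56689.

56689 is odd.
Digit sum 34, not divisible by 3.
Ends in 9: not divisible by 5.
7: 56689 = 7·8098 + 3
11: 56689 = 11·5153 + 6
13: 56689 = 13·4360 + 9
17: 56689 = 17·3334 + 11
19: 56689 = 19·2983 + 12
23: 56689 = 23·2464 + 17
29: 56689 = 29·1954 + 23
31: 56689 = 31·1828 + 21
37: 56689 = 37·1532 + 5
41: 56689 = 41·1382 + 27
43: 56689 = 43·1318 + 15
47: 56689 = 47·1206 + 7
53: 56689 = 53·1069 + 32
59: 56689 = 59·960 + 49
61: 56689 = 61·929 + 20
67: 56689 = 67·846 + 7
71: 56689 = 71·798 + 31
73: 56689 = 73·776 + 41
79: 56689 = 79·717 + 46
83: 56689 = 83·683

83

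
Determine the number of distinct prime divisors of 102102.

6

102102 = 2 · 51051
51051 = 3 · 17017
17017 = 7 · 2431
2431 = 11 · 221
221 = 13 · 17
102102 = 2 · 3 · 7 · 11 · 13 · 17, which has 6 distinct prime factors.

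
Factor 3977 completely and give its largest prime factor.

97

3977 = 41 · 97
97 is prime.
So 3977 = 41 · 97; the largest prime factor is 97.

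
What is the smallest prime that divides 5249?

5249 is odd.
Digit sum 20, not divisible by 3.
Ends in 9: not divisible by 5.
7: 5249 = 7·749 + 6
11: 5249 = 11·477 + 2
13: 5249 = 13·403 + 10
17: 5249 = 17·308 + 13
19: 5249 = 19·276 + 5
23: 5249 = 23·228 + 5
29: 5249 = 29·181

29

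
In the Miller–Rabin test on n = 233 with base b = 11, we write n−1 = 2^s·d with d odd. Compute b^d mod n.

233 − 1 = 232 = 2^3 · 29, so d = 29.
11^1 ≡ 11 (mod 233)
11^2 ≡ 11^2 = 121 ≡ 121 (mod 233)
11^4 ≡ 121^2 = 14641 ≡ 195 (mod 233)
11^8 ≡ 195^2 = 38025 ≡ 46 (mod 233)
11^16 ≡ 46^2 = 2116 ≡ 19 (mod 233)
29 = 16 + 8 + 4 + 1 in binary powers of 2.
So 11^29 ≡ 19 · 46 · 195 · 11 ≡ 12 (mod 233).
Squaring chain: 12 → 144 → 232; reaches −1, so base 11 does not prove 233 composite.

12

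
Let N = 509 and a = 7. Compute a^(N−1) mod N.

7^1 ≡ 7 (mod 509)
7^2 ≡ 7^2 = 49 ≡ 49 (mod 509)
7^4 ≡ 49^2 = 2401 ≡ 365 (mod 509)
7^8 ≡ 365^2 = 133225 ≡ 376 (mod 509)
7^16 ≡ 376^2 = 141376 ≡ 383 (mod 509)
7^32 ≡ 383^2 = 146689 ≡ 97 (mod 509)
7^64 ≡ 97^2 = 9409 ≡ 247 (mod 509)
7^128 ≡ 247^2 = 61009 ≡ 438 (mod 509)
7^256 ≡ 438^2 = 191844 ≡ 460 (mod 509)
508 = 256 + 128 + 64 + 32 + 16 + 8 + 4 in binary powers of 2.
So 7^508 ≡ 460 · 438 · 247 · 97 · 383 · 376 · 365 ≡ 1 (mod 509).
Since the result is 1, base 7 gives no evidence that 509 is composite.

1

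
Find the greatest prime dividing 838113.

838113 = 3 · 279371
279371 = 43 · 6497
6497 = 73 · 89
89 is prime.
So 838113 = 3 · 43 · 73 · 89; the largest prime factor is 89.

89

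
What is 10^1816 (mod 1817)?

1094

10^1 ≡ 10 (mod 1817)
10^2 ≡ 10^2 = 100 ≡ 100 (mod 1817)
10^4 ≡ 100^2 = 10000 ≡ 915 (mod 1817)
10^8 ≡ 915^2 = 837225 ≡ 1405 (mod 1817)
10^16 ≡ 1405^2 = 1974025 ≡ 763 (mod 1817)
10^32 ≡ 763^2 = 582169 ≡ 729 (mod 1817)
10^64 ≡ 729^2 = 531441 ≡ 877 (mod 1817)
10^128 ≡ 877^2 = 769129 ≡ 538 (mod 1817)
10^256 ≡ 538^2 = 289444 ≡ 541 (mod 1817)
10^512 ≡ 541^2 = 292681 ≡ 144 (mod 1817)
10^1024 ≡ 144^2 = 20736 ≡ 749 (mod 1817)
1816 = 1024 + 512 + 256 + 16 + 8 in binary powers of 2.
So 10^1816 ≡ 749 · 144 · 541 · 763 · 1405 ≡ 1094 (mod 1817).
Since 1094 ≠ 1, base 10 is a Fermat witness: 1817 is composite.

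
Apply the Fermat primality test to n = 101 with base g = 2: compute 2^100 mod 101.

2^1 ≡ 2 (mod 101)
2^2 ≡ 2^2 = 4 ≡ 4 (mod 101)
2^4 ≡ 4^2 = 16 ≡ 16 (mod 101)
2^8 ≡ 16^2 = 256 ≡ 54 (mod 101)
2^16 ≡ 54^2 = 2916 ≡ 88 (mod 101)
2^32 ≡ 88^2 = 7744 ≡ 68 (mod 101)
2^64 ≡ 68^2 = 4624 ≡ 79 (mod 101)
100 = 64 + 32 + 4 in binary powers of 2.
So 2^100 ≡ 79 · 68 · 16 ≡ 1 (mod 101).
Since the result is 1, base 2 gives no evidence that 101 is composite.

1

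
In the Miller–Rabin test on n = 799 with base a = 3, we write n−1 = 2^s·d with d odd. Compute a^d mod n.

799 − 1 = 798 = 2^1 · 399, so d = 399.
3^1 ≡ 3 (mod 799)
3^2 ≡ 3^2 = 9 ≡ 9 (mod 799)
3^4 ≡ 9^2 = 81 ≡ 81 (mod 799)
3^8 ≡ 81^2 = 6561 ≡ 169 (mod 799)
3^16 ≡ 169^2 = 28561 ≡ 596 (mod 799)
3^32 ≡ 596^2 = 355216 ≡ 460 (mod 799)
3^64 ≡ 460^2 = 211600 ≡ 664 (mod 799)
3^128 ≡ 664^2 = 440896 ≡ 647 (mod 799)
3^256 ≡ 647^2 = 418609 ≡ 732 (mod 799)
399 = 256 + 128 + 8 + 4 + 2 + 1 in binary powers of 2.
So 3^399 ≡ 732 · 647 · 169 · 81 · 9 · 3 ≡ 686 (mod 799).
Squaring chain: 686; never reaches −1, so base 3 is a Miller–Rabin witness that 799 is composite.

686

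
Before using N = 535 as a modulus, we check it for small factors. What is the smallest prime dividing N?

5

535 is odd.
Digit sum 13, not divisible by 3.
Ends in 5: divisible by 5.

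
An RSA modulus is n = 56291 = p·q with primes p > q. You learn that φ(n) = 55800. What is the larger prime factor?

311

φ(n) = (p−1)(q−1) = n − (p+q) + 1, so p + q = 56291 − 55800 + 1 = 492.
p and q are the roots of t² − 492t + 56291 = 0.
Discriminant: 492² − 4·56291 = 242064 − 225164 = 16900; √16900 = 130.
q = (492 − 130)/2 = 181, p = (492 + 130)/2 = 311.
Check: 181 · 311 = 56291.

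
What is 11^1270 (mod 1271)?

811

11^1 ≡ 11 (mod 1271)
11^2 ≡ 11^2 = 121 ≡ 121 (mod 1271)
11^4 ≡ 121^2 = 14641 ≡ 660 (mod 1271)
11^8 ≡ 660^2 = 435600 ≡ 918 (mod 1271)
11^16 ≡ 918^2 = 842724 ≡ 51 (mod 1271)
11^32 ≡ 51^2 = 2601 ≡ 59 (mod 1271)
11^64 ≡ 59^2 = 3481 ≡ 939 (mod 1271)
11^128 ≡ 939^2 = 881721 ≡ 918 (mod 1271)
11^256 ≡ 918^2 = 842724 ≡ 51 (mod 1271)
11^512 ≡ 51^2 = 2601 ≡ 59 (mod 1271)
11^1024 ≡ 59^2 = 3481 ≡ 939 (mod 1271)
1270 = 1024 + 128 + 64 + 32 + 16 + 4 + 2 in binary powers of 2.
So 11^1270 ≡ 939 · 918 · 939 · 59 · 51 · 660 · 121 ≡ 811 (mod 1271).
Since 811 ≠ 1, base 11 is a Fermat witness: 1271 is composite.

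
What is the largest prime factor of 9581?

9581 = 11 · 871
871 = 13 · 67
67 is prime.
So 9581 = 11 · 13 · 67; the largest prime factor is 67.

67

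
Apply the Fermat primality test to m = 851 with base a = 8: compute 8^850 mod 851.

788

8^1 ≡ 8 (mod 851)
8^2 ≡ 8^2 = 64 ≡ 64 (mod 851)
8^4 ≡ 64^2 = 4096 ≡ 692 (mod 851)
8^8 ≡ 692^2 = 478864 ≡ 602 (mod 851)
8^16 ≡ 602^2 = 362404 ≡ 729 (mod 851)
8^32 ≡ 729^2 = 531441 ≡ 417 (mod 851)
8^64 ≡ 417^2 = 173889 ≡ 285 (mod 851)
8^128 ≡ 285^2 = 81225 ≡ 380 (mod 851)
8^256 ≡ 380^2 = 144400 ≡ 581 (mod 851)
8^512 ≡ 581^2 = 337561 ≡ 565 (mod 851)
850 = 512 + 256 + 64 + 16 + 2 in binary powers of 2.
So 8^850 ≡ 565 · 581 · 285 · 729 · 64 ≡ 788 (mod 851).
Since 788 ≠ 1, base 8 is a Fermat witness: 851 is composite.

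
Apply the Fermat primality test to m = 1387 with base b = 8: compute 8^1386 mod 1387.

1

8^1 ≡ 8 (mod 1387)
8^2 ≡ 8^2 = 64 ≡ 64 (mod 1387)
8^4 ≡ 64^2 = 4096 ≡ 1322 (mod 1387)
8^8 ≡ 1322^2 = 1747684 ≡ 64 (mod 1387)
8^16 ≡ 64^2 = 4096 ≡ 1322 (mod 1387)
8^32 ≡ 1322^2 = 1747684 ≡ 64 (mod 1387)
8^64 ≡ 64^2 = 4096 ≡ 1322 (mod 1387)
8^128 ≡ 1322^2 = 1747684 ≡ 64 (mod 1387)
8^256 ≡ 64^2 = 4096 ≡ 1322 (mod 1387)
8^512 ≡ 1322^2 = 1747684 ≡ 64 (mod 1387)
8^1024 ≡ 64^2 = 4096 ≡ 1322 (mod 1387)
1386 = 1024 + 256 + 64 + 32 + 8 + 2 in binary powers of 2.
So 8^1386 ≡ 1322 · 1322 · 1322 · 64 · 64 · 64 ≡ 1 (mod 1387).
Since the result is 1, base 8 gives no evidence that 1387 is composite.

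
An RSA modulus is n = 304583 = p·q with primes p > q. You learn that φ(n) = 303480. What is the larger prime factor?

563

φ(n) = (p−1)(q−1) = n − (p+q) + 1, so p + q = 304583 − 303480 + 1 = 1104.
p and q are the roots of t² − 1104t + 304583 = 0.
Discriminant: 1104² − 4·304583 = 1218816 − 1218332 = 484; √484 = 22.
q = (1104 − 22)/2 = 541, p = (1104 + 22)/2 = 563.
Check: 541 · 563 = 304583.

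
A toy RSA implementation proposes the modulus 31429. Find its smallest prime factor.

31429 is odd.
Digit sum 19, not divisible by 3.
Ends in 9: not divisible by 5.
7: 31429 = 7·4489 + 6
11: 31429 = 11·2857 + 2
13: 31429 = 13·2417 + 8
17: 31429 = 17·1848 + 13
19: 31429 = 19·1654 + 3
23: 31429 = 23·1366 + 11
29: 31429 = 29·1083 + 22
31: 31429 = 31·1013 + 26
37: 31429 = 37·849 + 16
41: 31429 = 41·766 + 23
43: 31429 = 43·730 + 39
47: 31429 = 47·668 + 33
53: 31429 = 53·593

53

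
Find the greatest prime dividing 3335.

3335 = 5 · 667
667 = 23 · 29
29 is prime.
So 3335 = 5 · 23 · 29; the largest prime factor is 29.

29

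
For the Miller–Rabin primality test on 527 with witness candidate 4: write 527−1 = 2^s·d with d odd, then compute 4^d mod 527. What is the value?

64

527 − 1 = 526 = 2^1 · 263, so d = 263.
4^1 ≡ 4 (mod 527)
4^2 ≡ 4^2 = 16 ≡ 16 (mod 527)
4^4 ≡ 16^2 = 256 ≡ 256 (mod 527)
4^8 ≡ 256^2 = 65536 ≡ 188 (mod 527)
4^16 ≡ 188^2 = 35344 ≡ 35 (mod 527)
4^32 ≡ 35^2 = 1225 ≡ 171 (mod 527)
4^64 ≡ 171^2 = 29241 ≡ 256 (mod 527)
4^128 ≡ 256^2 = 65536 ≡ 188 (mod 527)
4^256 ≡ 188^2 = 35344 ≡ 35 (mod 527)
263 = 256 + 4 + 2 + 1 in binary powers of 2.
So 4^263 ≡ 35 · 256 · 16 · 4 ≡ 64 (mod 527).
Squaring chain: 64; never reaches −1, so base 4 is a Miller–Rabin witness that 527 is composite.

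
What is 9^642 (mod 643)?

9^1 ≡ 9 (mod 643)
9^2 ≡ 9^2 = 81 ≡ 81 (mod 643)
9^4 ≡ 81^2 = 6561 ≡ 131 (mod 643)
9^8 ≡ 131^2 = 17161 ≡ 443 (mod 643)
9^16 ≡ 443^2 = 196249 ≡ 134 (mod 643)
9^32 ≡ 134^2 = 17956 ≡ 595 (mod 643)
9^64 ≡ 595^2 = 354025 ≡ 375 (mod 643)
9^128 ≡ 375^2 = 140625 ≡ 451 (mod 643)
9^256 ≡ 451^2 = 203401 ≡ 213 (mod 643)
9^512 ≡ 213^2 = 45369 ≡ 359 (mod 643)
642 = 512 + 128 + 2 in binary powers of 2.
So 9^642 ≡ 359 · 451 · 81 ≡ 1 (mod 643).
Since the result is 1, base 9 gives no evidence that 643 is composite.

1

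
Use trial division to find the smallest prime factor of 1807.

1807 is odd.
Digit sum 16, not divisible by 3.
Ends in 7: not divisible by 5.
7: 1807 = 7·258 + 1
11: 1807 = 11·164 + 3
13: 1807 = 13·139

13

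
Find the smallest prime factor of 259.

7

259 is odd.
Digit sum 16, not divisible by 3.
Ends in 9: not divisible by 5.
7: 259 = 7·37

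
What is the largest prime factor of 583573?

583573 = 79 · 7387
7387 = 83 · 89
89 is prime.
So 583573 = 79 · 83 · 89; the largest prime factor is 89.

89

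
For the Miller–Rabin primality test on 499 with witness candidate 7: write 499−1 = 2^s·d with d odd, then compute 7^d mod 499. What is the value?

498

499 − 1 = 498 = 2^1 · 249, so d = 249.
7^1 ≡ 7 (mod 499)
7^2 ≡ 7^2 = 49 ≡ 49 (mod 499)
7^4 ≡ 49^2 = 2401 ≡ 405 (mod 499)
7^8 ≡ 405^2 = 164025 ≡ 353 (mod 499)
7^16 ≡ 353^2 = 124609 ≡ 358 (mod 499)
7^32 ≡ 358^2 = 128164 ≡ 420 (mod 499)
7^64 ≡ 420^2 = 176400 ≡ 253 (mod 499)
7^128 ≡ 253^2 = 64009 ≡ 137 (mod 499)
249 = 128 + 64 + 32 + 16 + 8 + 1 in binary powers of 2.
So 7^249 ≡ 137 · 253 · 420 · 358 · 353 · 7 ≡ 498 (mod 499).
Since 7^d ≡ 498 (mod 499), base 7 does not prove 499 composite.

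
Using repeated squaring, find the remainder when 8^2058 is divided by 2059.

1971

8^1 ≡ 8 (mod 2059)
8^2 ≡ 8^2 = 64 ≡ 64 (mod 2059)
8^4 ≡ 64^2 = 4096 ≡ 2037 (mod 2059)
8^8 ≡ 2037^2 = 4149369 ≡ 484 (mod 2059)
8^16 ≡ 484^2 = 234256 ≡ 1589 (mod 2059)
8^32 ≡ 1589^2 = 2524921 ≡ 587 (mod 2059)
8^64 ≡ 587^2 = 344569 ≡ 716 (mod 2059)
8^128 ≡ 716^2 = 512656 ≡ 2024 (mod 2059)
8^256 ≡ 2024^2 = 4096576 ≡ 1225 (mod 2059)
8^512 ≡ 1225^2 = 1500625 ≡ 1673 (mod 2059)
8^1024 ≡ 1673^2 = 2798929 ≡ 748 (mod 2059)
8^2048 ≡ 748^2 = 559504 ≡ 1515 (mod 2059)
2058 = 2048 + 8 + 2 in binary powers of 2.
So 8^2058 ≡ 1515 · 484 · 64 ≡ 1971 (mod 2059).
Since 1971 ≠ 1, base 8 is a Fermat witness: 2059 is composite.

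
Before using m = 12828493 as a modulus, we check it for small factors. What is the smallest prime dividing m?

71

12828493 is odd.
Digit sum 37, not divisible by 3.
Ends in 3: not divisible by 5.
7: 12828493 = 7·1832641 + 6
11: 12828493 = 11·1166226 + 7
13: 12828493 = 13·986807 + 2
17: 12828493 = 17·754617 + 4
19: 12828493 = 19·675183 + 16
23: 12828493 = 23·557760 + 13
29: 12828493 = 29·442361 + 24
31: 12828493 = 31·413822 + 11
37: 12828493 = 37·346716 + 1
41: 12828493 = 41·312890 + 3
43: 12828493 = 43·298337 + 2
47: 12828493 = 47·272946 + 31
53: 12828493 = 53·242047 + 2
59: 12828493 = 59·217432 + 5
61: 12828493 = 61·210303 + 10
67: 12828493 = 67·191470 + 3
71: 12828493 = 71·180683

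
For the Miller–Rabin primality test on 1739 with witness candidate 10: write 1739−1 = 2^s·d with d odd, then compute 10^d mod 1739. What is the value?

655

1739 − 1 = 1738 = 2^1 · 869, so d = 869.
10^1 ≡ 10 (mod 1739)
10^2 ≡ 10^2 = 100 ≡ 100 (mod 1739)
10^4 ≡ 100^2 = 10000 ≡ 1305 (mod 1739)
10^8 ≡ 1305^2 = 1703025 ≡ 544 (mod 1739)
10^16 ≡ 544^2 = 295936 ≡ 306 (mod 1739)
10^32 ≡ 306^2 = 93636 ≡ 1469 (mod 1739)
10^64 ≡ 1469^2 = 2157961 ≡ 1601 (mod 1739)
10^128 ≡ 1601^2 = 2563201 ≡ 1654 (mod 1739)
10^256 ≡ 1654^2 = 2735716 ≡ 269 (mod 1739)
10^512 ≡ 269^2 = 72361 ≡ 1062 (mod 1739)
869 = 512 + 256 + 64 + 32 + 4 + 1 in binary powers of 2.
So 10^869 ≡ 1062 · 269 · 1601 · 1469 · 1305 · 10 ≡ 655 (mod 1739).
Squaring chain: 655; never reaches −1, so base 10 is a Miller–Rabin witness that 1739 is composite.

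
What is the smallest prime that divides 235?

5

235 is odd.
Digit sum 10, not divisible by 3.
Ends in 5: divisible by 5.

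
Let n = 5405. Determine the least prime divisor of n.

5

5405 is odd.
Digit sum 14, not divisible by 3.
Ends in 5: divisible by 5.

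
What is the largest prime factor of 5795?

61

5795 = 5 · 1159
1159 = 19 · 61
61 is prime.
So 5795 = 5 · 19 · 61; the largest prime factor is 61.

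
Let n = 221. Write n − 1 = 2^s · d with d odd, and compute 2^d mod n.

221 − 1 = 220 = 2^2 · 55, so d = 55.
2^1 ≡ 2 (mod 221)
2^2 ≡ 2^2 = 4 ≡ 4 (mod 221)
2^4 ≡ 4^2 = 16 ≡ 16 (mod 221)
2^8 ≡ 16^2 = 256 ≡ 35 (mod 221)
2^16 ≡ 35^2 = 1225 ≡ 120 (mod 221)
2^32 ≡ 120^2 = 14400 ≡ 35 (mod 221)
55 = 32 + 16 + 4 + 2 + 1 in binary powers of 2.
So 2^55 ≡ 35 · 120 · 16 · 4 · 2 ≡ 128 (mod 221).
Squaring chain: 128 → 30; never reaches −1, so base 2 is a Miller–Rabin witness that 221 is composite.

128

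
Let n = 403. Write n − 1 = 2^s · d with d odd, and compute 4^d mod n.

376

403 − 1 = 402 = 2^1 · 201, so d = 201.
4^1 ≡ 4 (mod 403)
4^2 ≡ 4^2 = 16 ≡ 16 (mod 403)
4^4 ≡ 16^2 = 256 ≡ 256 (mod 403)
4^8 ≡ 256^2 = 65536 ≡ 250 (mod 403)
4^16 ≡ 250^2 = 62500 ≡ 35 (mod 403)
4^32 ≡ 35^2 = 1225 ≡ 16 (mod 403)
4^64 ≡ 16^2 = 256 ≡ 256 (mod 403)
4^128 ≡ 256^2 = 65536 ≡ 250 (mod 403)
201 = 128 + 64 + 8 + 1 in binary powers of 2.
So 4^201 ≡ 250 · 256 · 250 · 4 ≡ 376 (mod 403).
Squaring chain: 376; never reaches −1, so base 4 is a Miller–Rabin witness that 403 is composite.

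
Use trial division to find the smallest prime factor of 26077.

26077 is odd.
Digit sum 22, not divisible by 3.
Ends in 7: not divisible by 5.
7: 26077 = 7·3725 + 2
11: 26077 = 11·2370 + 7
13: 26077 = 13·2005 + 12
17: 26077 = 17·1533 + 16
19: 26077 = 19·1372 + 9
23: 26077 = 23·1133 + 18
29: 26077 = 29·899 + 6
31: 26077 = 31·841 + 6
37: 26077 = 37·704 + 29
41: 26077 = 41·636 + 1
43: 26077 = 43·606 + 19
47: 26077 = 47·554 + 39
53: 26077 = 53·492 + 1
59: 26077 = 59·441 + 58
61: 26077 = 61·427 + 30
67: 26077 = 67·389 + 14
71: 26077 = 71·367 + 20
73: 26077 = 73·357 + 16
79: 26077 = 79·330 + 7
83: 26077 = 83·314 + 15
89: 26077 = 89·293

89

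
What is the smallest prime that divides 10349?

10349 is odd.
Digit sum 17, not divisible by 3.
Ends in 9: not divisible by 5.
7: 10349 = 7·1478 + 3
11: 10349 = 11·940 + 9
13: 10349 = 13·796 + 1
17: 10349 = 17·608 + 13
19: 10349 = 19·544 + 13
23: 10349 = 23·449 + 22
29: 10349 = 29·356 + 25
31: 10349 = 31·333 + 26
37: 10349 = 37·279 + 26
41: 10349 = 41·252 + 17
43: 10349 = 43·240 + 29
47: 10349 = 47·220 + 9
53: 10349 = 53·195 + 14
59: 10349 = 59·175 + 24
61: 10349 = 61·169 + 40
67: 10349 = 67·154 + 31
71: 10349 = 71·145 + 54
73: 10349 = 73·141 + 56
79: 10349 = 79·131

79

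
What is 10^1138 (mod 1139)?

10^1 ≡ 10 (mod 1139)
10^2 ≡ 10^2 = 100 ≡ 100 (mod 1139)
10^4 ≡ 100^2 = 10000 ≡ 888 (mod 1139)
10^8 ≡ 888^2 = 788544 ≡ 356 (mod 1139)
10^16 ≡ 356^2 = 126736 ≡ 307 (mod 1139)
10^32 ≡ 307^2 = 94249 ≡ 851 (mod 1139)
10^64 ≡ 851^2 = 724201 ≡ 936 (mod 1139)
10^128 ≡ 936^2 = 876096 ≡ 205 (mod 1139)
10^256 ≡ 205^2 = 42025 ≡ 1021 (mod 1139)
10^512 ≡ 1021^2 = 1042441 ≡ 256 (mod 1139)
10^1024 ≡ 256^2 = 65536 ≡ 613 (mod 1139)
1138 = 1024 + 64 + 32 + 16 + 2 in binary powers of 2.
So 10^1138 ≡ 613 · 936 · 851 · 307 · 100 ≡ 508 (mod 1139).
Since 508 ≠ 1, base 10 is a Fermat witness: 1139 is composite.

508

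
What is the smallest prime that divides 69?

69 is odd.
Digit sum 15, divisible by 3.

3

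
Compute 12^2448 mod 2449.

907

12^1 ≡ 12 (mod 2449)
12^2 ≡ 12^2 = 144 ≡ 144 (mod 2449)
12^4 ≡ 144^2 = 20736 ≡ 1144 (mod 2449)
12^8 ≡ 1144^2 = 1308736 ≡ 970 (mod 2449)
12^16 ≡ 970^2 = 940900 ≡ 484 (mod 2449)
12^32 ≡ 484^2 = 234256 ≡ 1601 (mod 2449)
12^64 ≡ 1601^2 = 2563201 ≡ 1547 (mod 2449)
12^128 ≡ 1547^2 = 2393209 ≡ 536 (mod 2449)
12^256 ≡ 536^2 = 287296 ≡ 763 (mod 2449)
12^512 ≡ 763^2 = 582169 ≡ 1756 (mod 2449)
12^1024 ≡ 1756^2 = 3083536 ≡ 245 (mod 2449)
12^2048 ≡ 245^2 = 60025 ≡ 1249 (mod 2449)
2448 = 2048 + 256 + 128 + 16 in binary powers of 2.
So 12^2448 ≡ 1249 · 763 · 536 · 484 ≡ 907 (mod 2449).
Since 907 ≠ 1, base 12 is a Fermat witness: 2449 is composite.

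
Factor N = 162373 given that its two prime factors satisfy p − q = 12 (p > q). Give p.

409

Since p = q + 12, we have 162373 = q(q + 12), so q² + 12q − 162373 = 0.
Discriminant: 12² + 4·162373 = 144 + 649492 = 649636; √649636 = 806.
q = (−12 + 806)/2 = 397, and p = q + 12 = 409.
Check: 397 · 409 = 162373.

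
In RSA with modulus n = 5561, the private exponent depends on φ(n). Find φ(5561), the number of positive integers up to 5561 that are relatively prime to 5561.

Factor: 5561 = 67 · 83.
φ(5561) = (67−1) · (83−1) = 66 · 82 = 5412.

5412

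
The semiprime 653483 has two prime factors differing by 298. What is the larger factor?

Since p = q + 298, we have 653483 = q(q + 298), so q² + 298q − 653483 = 0.
Discriminant: 298² + 4·653483 = 88804 + 2613932 = 2702736; √2702736 = 1644.
q = (−298 + 1644)/2 = 673, and p = q + 298 = 971.
Check: 673 · 971 = 653483.

971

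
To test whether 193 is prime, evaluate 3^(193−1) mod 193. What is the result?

3^1 ≡ 3 (mod 193)
3^2 ≡ 3^2 = 9 ≡ 9 (mod 193)
3^4 ≡ 9^2 = 81 ≡ 81 (mod 193)
3^8 ≡ 81^2 = 6561 ≡ 192 (mod 193)
3^16 ≡ 192^2 = 36864 ≡ 1 (mod 193)
3^32 ≡ 1^2 = 1 ≡ 1 (mod 193)
3^64 ≡ 1^2 = 1 ≡ 1 (mod 193)
3^128 ≡ 1^2 = 1 ≡ 1 (mod 193)
192 = 128 + 64 in binary powers of 2.
So 3^192 ≡ 1 · 1 ≡ 1 (mod 193).
Since the result is 1, base 3 gives no evidence that 193 is composite.

1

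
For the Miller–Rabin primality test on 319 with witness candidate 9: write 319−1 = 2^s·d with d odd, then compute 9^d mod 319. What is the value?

319 − 1 = 318 = 2^1 · 159, so d = 159.
9^1 ≡ 9 (mod 319)
9^2 ≡ 9^2 = 81 ≡ 81 (mod 319)
9^4 ≡ 81^2 = 6561 ≡ 181 (mod 319)
9^8 ≡ 181^2 = 32761 ≡ 223 (mod 319)
9^16 ≡ 223^2 = 49729 ≡ 284 (mod 319)
9^32 ≡ 284^2 = 80656 ≡ 268 (mod 319)
9^64 ≡ 268^2 = 71824 ≡ 49 (mod 319)
9^128 ≡ 49^2 = 2401 ≡ 168 (mod 319)
159 = 128 + 16 + 8 + 4 + 2 + 1 in binary powers of 2.
So 9^159 ≡ 168 · 284 · 223 · 181 · 81 · 9 ≡ 5 (mod 319).
Squaring chain: 5; never reaches −1, so base 9 is a Miller–Rabin witness that 319 is composite.

5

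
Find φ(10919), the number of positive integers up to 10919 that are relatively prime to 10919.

10680

Factor: 10919 = 61 · 179.
φ(10919) = (61−1) · (179−1) = 60 · 178 = 10680.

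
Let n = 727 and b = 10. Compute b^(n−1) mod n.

1

10^1 ≡ 10 (mod 727)
10^2 ≡ 10^2 = 100 ≡ 100 (mod 727)
10^4 ≡ 100^2 = 10000 ≡ 549 (mod 727)
10^8 ≡ 549^2 = 301401 ≡ 423 (mod 727)
10^16 ≡ 423^2 = 178929 ≡ 87 (mod 727)
10^32 ≡ 87^2 = 7569 ≡ 299 (mod 727)
10^64 ≡ 299^2 = 89401 ≡ 707 (mod 727)
10^128 ≡ 707^2 = 499849 ≡ 400 (mod 727)
10^256 ≡ 400^2 = 160000 ≡ 60 (mod 727)
10^512 ≡ 60^2 = 3600 ≡ 692 (mod 727)
726 = 512 + 128 + 64 + 16 + 4 + 2 in binary powers of 2.
So 10^726 ≡ 692 · 400 · 707 · 87 · 549 · 100 ≡ 1 (mod 727).
Since the result is 1, base 10 gives no evidence that 727 is composite.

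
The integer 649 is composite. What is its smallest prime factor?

649 is odd.
Digit sum 19, not divisible by 3.
Ends in 9: not divisible by 5.
7: 649 = 7·92 + 5
11: 649 = 11·59

11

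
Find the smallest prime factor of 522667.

522667 is odd.
Digit sum 28, not divisible by 3.
Ends in 7: not divisible by 5.
7: 522667 = 7·74666 + 5
11: 522667 = 11·47515 + 2
13: 522667 = 13·40205 + 2
17: 522667 = 17·30745 + 2
19: 522667 = 19·27508 + 15
23: 522667 = 23·22724 + 15
29: 522667 = 29·18023

29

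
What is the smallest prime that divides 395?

5

395 is odd.
Digit sum 17, not divisible by 3.
Ends in 5: divisible by 5.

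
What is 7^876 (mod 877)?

7^1 ≡ 7 (mod 877)
7^2 ≡ 7^2 = 49 ≡ 49 (mod 877)
7^4 ≡ 49^2 = 2401 ≡ 647 (mod 877)
7^8 ≡ 647^2 = 418609 ≡ 280 (mod 877)
7^16 ≡ 280^2 = 78400 ≡ 347 (mod 877)
7^32 ≡ 347^2 = 120409 ≡ 260 (mod 877)
7^64 ≡ 260^2 = 67600 ≡ 71 (mod 877)
7^128 ≡ 71^2 = 5041 ≡ 656 (mod 877)
7^256 ≡ 656^2 = 430336 ≡ 606 (mod 877)
7^512 ≡ 606^2 = 367236 ≡ 650 (mod 877)
876 = 512 + 256 + 64 + 32 + 8 + 4 in binary powers of 2.
So 7^876 ≡ 650 · 606 · 71 · 260 · 280 · 647 ≡ 1 (mod 877).
Since the result is 1, base 7 gives no evidence that 877 is composite.

1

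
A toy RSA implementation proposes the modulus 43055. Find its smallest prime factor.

5

43055 is odd.
Digit sum 17, not divisible by 3.
Ends in 5: divisible by 5.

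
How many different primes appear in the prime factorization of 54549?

54549 = 3^2 · 6061
6061 = 11 · 551
551 = 19 · 29
54549 = 3^2 · 11 · 19 · 29, which has 4 distinct prime factors.

4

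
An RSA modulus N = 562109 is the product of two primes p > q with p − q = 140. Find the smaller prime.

Since p = q + 140, we have 562109 = q(q + 140), so q² + 140q − 562109 = 0.
Discriminant: 140² + 4·562109 = 19600 + 2248436 = 2268036; √2268036 = 1506.
q = (−140 + 1506)/2 = 683, and p = q + 140 = 823.
Check: 683 · 823 = 562109.

683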